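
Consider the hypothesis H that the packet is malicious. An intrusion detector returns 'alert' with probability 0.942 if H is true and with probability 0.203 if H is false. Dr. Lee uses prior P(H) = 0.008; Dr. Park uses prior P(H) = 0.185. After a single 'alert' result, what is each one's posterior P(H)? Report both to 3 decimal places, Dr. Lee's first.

Dr. Lee: 0.036; Dr. Park: 0.513

P('+'|H) = 0.942, P('+'|¬H) = 0.203.
Dr. Lee: numerator 0.942·0.008 = 0.0075360; evidence = 0.0075360+0.203·0.992 = 0.20891; posterior = 0.036.
Dr. Park: numerator 0.942·0.185 = 0.17427; evidence = 0.17427+0.203·0.815 = 0.33971; posterior = 0.513.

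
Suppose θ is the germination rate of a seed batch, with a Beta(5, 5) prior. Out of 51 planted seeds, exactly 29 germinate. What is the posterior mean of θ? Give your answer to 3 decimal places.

Observing 29 successes and 22 failures updates Beta(5, 5) by adding the success and failure counts to the two shape parameters: α = 5+29 = 34, β = 5+22 = 27.
E[θ | data] = 34/(34+27) = 0.557.

Posterior mean ≈ 0.557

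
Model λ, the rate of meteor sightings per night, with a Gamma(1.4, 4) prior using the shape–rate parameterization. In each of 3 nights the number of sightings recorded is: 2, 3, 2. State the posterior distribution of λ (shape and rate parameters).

Posterior: Gamma(shape=8.4, rate=7)

The Poisson likelihood adds the total count to the shape and the number of exposure periods to the rate. Here ∑xᵢ = 7 and n = 3, so shape 1.4→8.4 and rate 4→7.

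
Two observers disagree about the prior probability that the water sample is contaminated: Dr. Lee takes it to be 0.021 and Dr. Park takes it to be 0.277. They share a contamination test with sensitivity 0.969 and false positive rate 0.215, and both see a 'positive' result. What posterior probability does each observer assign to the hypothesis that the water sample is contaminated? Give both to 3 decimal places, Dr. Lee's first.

P('+'|H) = 0.969, P('+'|¬H) = 0.215.
Dr. Lee: numerator 0.969·0.021 = 0.020349; evidence = 0.020349+0.215·0.979 = 0.23083; posterior = 0.088.
Dr. Park: numerator 0.969·0.277 = 0.26841; evidence = 0.26841+0.215·0.723 = 0.42386; posterior = 0.633.

Dr. Lee: 0.088; Dr. Park: 0.633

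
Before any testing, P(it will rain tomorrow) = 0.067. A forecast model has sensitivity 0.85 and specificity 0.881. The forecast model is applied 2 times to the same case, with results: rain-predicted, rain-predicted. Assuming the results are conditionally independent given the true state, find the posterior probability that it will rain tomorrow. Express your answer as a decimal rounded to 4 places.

Posterior P(H) ≈ 0.7856

Let H be the event that it will rain tomorrow; start with P(H) = 0.067. P('rain-predicted'|H) = 0.85, P('rain-predicted'|¬H) = 0.119.
Update on result 1 ('rain-predicted'): P(H) ← 0.85·0.0670 / (0.85·0.0670 + 0.119·0.9330) = 0.056950/0.16798 = 0.3390.
Update on result 2 ('rain-predicted'): P(H) ← 0.85·0.3390 / (0.85·0.3390 + 0.119·0.6610) = 0.28818/0.36683 = 0.7856.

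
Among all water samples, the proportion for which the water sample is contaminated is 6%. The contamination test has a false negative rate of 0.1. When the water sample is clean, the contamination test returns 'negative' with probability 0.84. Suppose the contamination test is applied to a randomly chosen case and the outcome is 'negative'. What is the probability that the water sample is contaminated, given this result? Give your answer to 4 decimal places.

Let H be the event that the water sample is contaminated. P(H) = 0.06, so P(¬H) = 0.94. With E the 'negative' result, P(E|H) = 0.1 and P(E|¬H) = 0.84.
P(E) = 0.1·0.06 + 0.84·0.94 = 0.0060000 + 0.78960 = 0.79560.
By Bayes' theorem, P(H|E) = 0.0060000 / 0.79560 = 0.0075.

P(H | E) ≈ 0.0075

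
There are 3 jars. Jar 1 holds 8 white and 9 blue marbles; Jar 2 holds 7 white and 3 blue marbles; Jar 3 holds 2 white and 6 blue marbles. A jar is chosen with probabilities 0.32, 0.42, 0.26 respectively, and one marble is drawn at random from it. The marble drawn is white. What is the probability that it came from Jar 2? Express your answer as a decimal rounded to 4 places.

Posterior probability ≈ 0.5769

P(white|Jar 1) = 0.4706; P(white|Jar 2) = 0.7; P(white|Jar 3) = 0.25.
Prior × likelihood for each source: 0.32·0.4706=0.1506, 0.42·0.7=0.2940, 0.26·0.25=0.06500. Summing gives P(white) = 0.50959.
P(Jar 2 | white) = 0.2940 / 0.50959 = 0.5769.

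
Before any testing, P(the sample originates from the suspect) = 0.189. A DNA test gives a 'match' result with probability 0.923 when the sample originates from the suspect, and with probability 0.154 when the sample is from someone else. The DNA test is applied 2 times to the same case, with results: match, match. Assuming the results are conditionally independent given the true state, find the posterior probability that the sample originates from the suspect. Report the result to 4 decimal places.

Posterior P(H) ≈ 0.8933

Let H be the event that the sample originates from the suspect; start with P(H) = 0.189. P('match'|H) = 0.923, P('match'|¬H) = 0.154.
Update on result 1 ('match'): P(H) ← 0.923·0.1890 / (0.923·0.1890 + 0.154·0.8110) = 0.17445/0.29934 = 0.5828.
Update on result 2 ('match'): P(H) ← 0.923·0.5828 / (0.923·0.5828 + 0.154·0.4172) = 0.53790/0.60215 = 0.8933.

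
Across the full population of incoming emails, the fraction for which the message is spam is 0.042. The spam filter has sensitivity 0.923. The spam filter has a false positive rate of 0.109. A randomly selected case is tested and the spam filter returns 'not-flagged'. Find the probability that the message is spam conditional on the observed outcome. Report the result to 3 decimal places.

Let H be the event that the message is spam. P(H) = 0.042, so P(¬H) = 0.958. With E the 'not-flagged' result, P(E|H) = 0.077 and P(E|¬H) = 0.891.
P(E) = 0.077·0.042 + 0.891·0.958 = 0.0032340 + 0.85358 = 0.85681.
By Bayes' theorem, P(H|E) = 0.0032340 / 0.85681 = 0.004.

P(H | E) ≈ 0.004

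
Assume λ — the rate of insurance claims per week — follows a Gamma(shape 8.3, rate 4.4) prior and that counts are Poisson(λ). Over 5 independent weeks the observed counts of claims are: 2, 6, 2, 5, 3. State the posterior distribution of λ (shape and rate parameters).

The Poisson likelihood adds the total count to the shape and the number of exposure periods to the rate. Here ∑xᵢ = 18 and n = 5, so shape 8.3→26.3 and rate 4.4→9.4.

Posterior: Gamma(shape=26.3, rate=9.4)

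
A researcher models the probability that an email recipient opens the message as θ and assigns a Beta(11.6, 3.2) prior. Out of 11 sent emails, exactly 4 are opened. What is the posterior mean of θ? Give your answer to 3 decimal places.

Posterior mean ≈ 0.605

Observing 4 successes and 7 failures updates Beta(11.6, 3.2) by adding the success and failure counts to the two shape parameters: α = 11.6+4 = 15.6, β = 3.2+7 = 10.2.
Posterior mean = α/(α+β) = 15.6/25.8 = 0.605.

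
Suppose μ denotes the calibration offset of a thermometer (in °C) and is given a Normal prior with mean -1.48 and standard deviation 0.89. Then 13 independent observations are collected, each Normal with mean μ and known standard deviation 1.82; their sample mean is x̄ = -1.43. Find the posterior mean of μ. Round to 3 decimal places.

With known σ, the Normal prior is conjugate. Weight on the data is w = (n/σ²)/(n/σ² + 1/τ₀²) = 3.92465/(3.92465+1.26247) = 0.75661.
Posterior mean = w·x̄ + (1−w)·μ₀ = 0.75661·-1.43 + 0.24339·-1.48 = -1.442.

Posterior mean ≈ -1.442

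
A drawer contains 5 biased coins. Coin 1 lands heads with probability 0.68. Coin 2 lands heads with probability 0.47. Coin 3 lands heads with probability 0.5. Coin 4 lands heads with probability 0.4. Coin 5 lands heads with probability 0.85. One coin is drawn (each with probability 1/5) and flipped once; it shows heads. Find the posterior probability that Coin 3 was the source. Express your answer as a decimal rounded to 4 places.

Posterior probability ≈ 0.1724

P(heads|C1) = 0.68; P(heads|C2) = 0.47; P(heads|C3) = 0.5; P(heads|C4) = 0.4; P(heads|C5) = 0.85.
Prior × likelihood for each source: 0.2·0.68=0.1360, 0.2·0.47=0.09400, 0.2·0.5=0.1000, 0.2·0.4=0.08000, 0.2·0.85=0.1700. Summing gives P(heads) = 0.58000.
P(Coin 3 | heads) = 0.1000 / 0.58000 = 0.1724.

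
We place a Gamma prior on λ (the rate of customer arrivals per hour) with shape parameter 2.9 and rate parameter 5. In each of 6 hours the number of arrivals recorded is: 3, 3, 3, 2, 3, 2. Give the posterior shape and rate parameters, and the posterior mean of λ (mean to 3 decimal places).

Posterior: Gamma(shape=18.9, rate=11); mean ≈ 1.718

The Poisson likelihood adds the total count to the shape and the number of exposure periods to the rate. Here ∑xᵢ = 16 and n = 6, so shape 2.9→18.9 and rate 5→11.
Posterior mean = shape/rate = 18.9/11 = 1.718.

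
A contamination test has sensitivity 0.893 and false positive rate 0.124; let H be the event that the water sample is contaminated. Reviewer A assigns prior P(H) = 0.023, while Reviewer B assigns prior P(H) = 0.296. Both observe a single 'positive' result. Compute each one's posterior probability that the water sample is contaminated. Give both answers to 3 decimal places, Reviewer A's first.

Reviewer A: 0.145; Reviewer B: 0.752

The likelihood ratio for a 'positive' result is 0.893/0.124 = 7.2016.
Reviewer A: prior odds 0.023/0.977 = 0.023541; posterior odds 0.16954; posterior probability 0.145.
Reviewer B: prior odds 0.296/0.704 = 0.42045; posterior odds 3.0280; posterior probability 0.752.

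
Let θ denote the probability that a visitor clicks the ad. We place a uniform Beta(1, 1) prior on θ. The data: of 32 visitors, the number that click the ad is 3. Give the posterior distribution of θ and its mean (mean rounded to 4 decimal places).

Posterior: Beta(4, 30); mean ≈ 0.1176

The binomial likelihood is conjugate to the Beta prior: with 3 successes and 29 failures, the posterior is Beta(1+3, 1+29) = Beta(4, 30).
E[θ | data] = 4/(4+30) = 0.1176.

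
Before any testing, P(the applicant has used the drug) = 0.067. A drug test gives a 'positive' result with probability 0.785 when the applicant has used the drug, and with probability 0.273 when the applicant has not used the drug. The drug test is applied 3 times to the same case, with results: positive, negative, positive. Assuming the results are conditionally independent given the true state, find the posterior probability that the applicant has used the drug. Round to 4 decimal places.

With H the event that the applicant has used the drug, the joint likelihood of the observed sequence is P(data|H) = 0.785·0.215·0.785 = 0.13249 and P(data|¬H) = 0.273·0.727·0.273 = 0.054183.
Bayes: P(H|data) = 0.067·0.13249 / (0.067·0.13249 + 0.933·0.054183) = 0.0088767/0.059429 = 0.1494.

Posterior P(H) ≈ 0.1494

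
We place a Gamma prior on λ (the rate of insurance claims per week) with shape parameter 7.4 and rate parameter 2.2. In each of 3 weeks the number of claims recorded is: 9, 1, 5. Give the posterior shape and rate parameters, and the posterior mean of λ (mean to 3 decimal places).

Total count ∑xᵢ = 15 over n = 3 weeks.
Gamma is conjugate to the Poisson likelihood: posterior is Gamma(shape = 7.4+15 = 22.4, rate = 2.2+3 = 5.2).
Posterior mean = shape/rate = 22.4/5.2 = 4.308.

Posterior: Gamma(shape=22.4, rate=5.2); mean ≈ 4.308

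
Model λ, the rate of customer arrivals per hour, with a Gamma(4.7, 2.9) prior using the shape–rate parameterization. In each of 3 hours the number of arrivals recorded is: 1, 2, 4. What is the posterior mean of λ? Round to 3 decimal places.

The Poisson likelihood adds the total count to the shape and the number of exposure periods to the rate. Here ∑xᵢ = 7 and n = 3, so shape 4.7→11.7 and rate 2.9→5.9.
E[λ | data] = 11.7/5.9 = 1.983.

Posterior mean ≈ 1.983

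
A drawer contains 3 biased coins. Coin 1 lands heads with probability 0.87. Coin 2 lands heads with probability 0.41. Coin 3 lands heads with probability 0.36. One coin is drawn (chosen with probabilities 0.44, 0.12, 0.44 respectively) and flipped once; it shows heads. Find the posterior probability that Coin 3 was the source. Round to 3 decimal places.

Posterior probability ≈ 0.268

P(heads|C1) = 0.87; P(heads|C2) = 0.41; P(heads|C3) = 0.36.
Prior × likelihood for each source: 0.44·0.87=0.3828, 0.12·0.41=0.04920, 0.44·0.36=0.1584. Summing gives P(heads) = 0.59040.
P(Coin 3 | heads) = 0.1584 / 0.59040 = 0.268.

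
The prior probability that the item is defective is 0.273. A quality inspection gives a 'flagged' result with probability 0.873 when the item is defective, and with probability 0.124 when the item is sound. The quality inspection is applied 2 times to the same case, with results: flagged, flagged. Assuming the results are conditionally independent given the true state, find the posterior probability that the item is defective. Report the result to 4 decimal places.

With H the event that the item is defective, the joint likelihood of the observed sequence is P(data|H) = 0.873·0.873 = 0.76213 and P(data|¬H) = 0.124·0.124 = 0.015376.
Bayes: P(H|data) = 0.273·0.76213 / (0.273·0.76213 + 0.727·0.015376) = 0.20806/0.21924 = 0.9490.

Posterior P(H) ≈ 0.9490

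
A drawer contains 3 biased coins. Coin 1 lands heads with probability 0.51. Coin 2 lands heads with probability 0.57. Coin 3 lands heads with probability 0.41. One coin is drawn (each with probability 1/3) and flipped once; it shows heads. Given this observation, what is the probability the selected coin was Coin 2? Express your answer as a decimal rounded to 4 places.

P(heads|C1) = 0.51; P(heads|C2) = 0.57; P(heads|C3) = 0.41.
Prior × likelihood for each source: 0.333333·0.51=0.1700, 0.333333·0.57=0.1900, 0.333333·0.41=0.1367. Summing gives P(heads) = 0.49667.
P(Coin 2 | heads) = 0.1900 / 0.49667 = 0.3826.

Posterior probability ≈ 0.3826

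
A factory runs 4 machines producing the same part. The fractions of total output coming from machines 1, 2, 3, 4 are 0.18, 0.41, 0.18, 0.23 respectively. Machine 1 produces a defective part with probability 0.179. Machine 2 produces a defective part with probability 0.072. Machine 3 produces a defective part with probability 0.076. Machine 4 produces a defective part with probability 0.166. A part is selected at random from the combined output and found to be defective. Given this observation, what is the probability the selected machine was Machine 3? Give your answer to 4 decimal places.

Posterior probability ≈ 0.1204

Tabulate prior·likelihood by source: [1] prior 0.18, lik 0.179, product 0.03222; [2] prior 0.41, lik 0.072, product 0.02952; [3] prior 0.18, lik 0.076, product 0.01368; [4] prior 0.23, lik 0.166, product 0.03818.
Normalizing constant = 0.11360; the posterior for Machine 3 is its product over the sum, 0.01368/0.11360 = 0.1204.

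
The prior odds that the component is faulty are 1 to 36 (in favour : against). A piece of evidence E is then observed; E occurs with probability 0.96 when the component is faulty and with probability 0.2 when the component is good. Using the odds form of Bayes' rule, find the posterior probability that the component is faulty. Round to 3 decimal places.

Posterior probability ≈ 0.118

Prior odds = 1/36 = 0.027778.
Likelihood ratio for E = 0.96/0.2 = 4.8000.
Posterior odds = prior odds × LR = 0.13333.
Posterior probability = odds/(1+odds) = 0.13333/1.1333 = 0.118.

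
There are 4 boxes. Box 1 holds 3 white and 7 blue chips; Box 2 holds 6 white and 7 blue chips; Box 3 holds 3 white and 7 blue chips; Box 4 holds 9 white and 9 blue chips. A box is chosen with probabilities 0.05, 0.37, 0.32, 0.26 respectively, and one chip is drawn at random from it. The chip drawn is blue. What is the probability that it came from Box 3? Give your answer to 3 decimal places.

Tabulate prior·likelihood by source: [1] prior 0.05, lik 0.7, product 0.03500; [2] prior 0.37, lik 0.5385, product 0.1992; [3] prior 0.32, lik 0.7, product 0.2240; [4] prior 0.26, lik 0.5, product 0.1300.
Normalizing constant = 0.58823; the posterior for Box 3 is its product over the sum, 0.2240/0.58823 = 0.381.

Posterior probability ≈ 0.381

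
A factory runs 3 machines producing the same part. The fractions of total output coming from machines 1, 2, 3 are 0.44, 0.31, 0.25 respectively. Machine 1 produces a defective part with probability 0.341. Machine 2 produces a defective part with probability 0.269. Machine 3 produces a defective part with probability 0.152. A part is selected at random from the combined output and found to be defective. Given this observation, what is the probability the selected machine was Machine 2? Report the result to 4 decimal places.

Posterior probability ≈ 0.3072

Tabulate prior·likelihood by source: [1] prior 0.44, lik 0.341, product 0.1500; [2] prior 0.31, lik 0.269, product 0.08339; [3] prior 0.25, lik 0.152, product 0.03800.
Normalizing constant = 0.27143; the posterior for Machine 2 is its product over the sum, 0.08339/0.27143 = 0.3072.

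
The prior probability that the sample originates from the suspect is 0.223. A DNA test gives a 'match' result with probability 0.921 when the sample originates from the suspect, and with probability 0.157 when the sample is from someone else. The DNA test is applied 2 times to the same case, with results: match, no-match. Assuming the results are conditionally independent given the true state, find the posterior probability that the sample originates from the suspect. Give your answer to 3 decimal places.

Posterior P(H) ≈ 0.136

With H the event that the sample originates from the suspect, the joint likelihood of the observed sequence is P(data|H) = 0.921·0.079 = 0.072759 and P(data|¬H) = 0.157·0.843 = 0.13235.
Bayes: P(H|data) = 0.223·0.072759 / (0.223·0.072759 + 0.777·0.13235) = 0.016225/0.11906 = 0.1363.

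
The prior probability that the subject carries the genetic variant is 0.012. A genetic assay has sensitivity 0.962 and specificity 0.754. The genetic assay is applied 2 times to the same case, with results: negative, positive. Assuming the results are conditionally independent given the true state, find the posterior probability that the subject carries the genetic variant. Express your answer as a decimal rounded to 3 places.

Let H be the event that the subject carries the genetic variant; start with P(H) = 0.012. P('positive'|H) = 0.962, P('positive'|¬H) = 0.246.
Update on result 1 ('negative'): P(H) ← 0.038·0.0120 / (0.038·0.0120 + 0.754·0.9880) = 0.00045600/0.74541 = 0.0006.
Update on result 2 ('positive'): P(H) ← 0.962·0.0006 / (0.962·0.0006 + 0.246·0.9994) = 0.00058850/0.24644 = 0.0024.

Posterior P(H) ≈ 0.002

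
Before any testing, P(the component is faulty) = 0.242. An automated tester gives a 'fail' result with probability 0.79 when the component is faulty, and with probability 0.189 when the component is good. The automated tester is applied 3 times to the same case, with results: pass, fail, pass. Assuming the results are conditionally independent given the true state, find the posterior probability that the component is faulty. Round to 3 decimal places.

With H the event that the component is faulty, the joint likelihood of the observed sequence is P(data|H) = 0.21·0.79·0.21 = 0.034839 and P(data|¬H) = 0.811·0.189·0.811 = 0.12431.
Bayes: P(H|data) = 0.242·0.034839 / (0.242·0.034839 + 0.758·0.12431) = 0.0084310/0.10266 = 0.0821.

Posterior P(H) ≈ 0.082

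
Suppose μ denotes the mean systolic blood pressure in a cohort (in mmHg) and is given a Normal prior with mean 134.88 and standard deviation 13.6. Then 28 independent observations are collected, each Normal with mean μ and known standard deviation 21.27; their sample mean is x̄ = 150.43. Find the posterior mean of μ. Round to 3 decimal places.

Prior precision 1/τ₀² = 1/13.6² = 0.00540657; data precision n/σ² = 28/21.27² = 0.0618904.
Posterior precision = 0.00540657 + 0.0618904 = 0.0672969.
Posterior mean = (0.00540657·134.88 + 0.0618904·150.43) / 0.0672969 = 149.181.

Posterior mean ≈ 149.181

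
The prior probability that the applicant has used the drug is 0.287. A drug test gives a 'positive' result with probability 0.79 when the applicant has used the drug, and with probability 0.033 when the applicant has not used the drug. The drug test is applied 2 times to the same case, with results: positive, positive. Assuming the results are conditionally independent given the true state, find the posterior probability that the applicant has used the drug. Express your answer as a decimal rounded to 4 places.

Posterior P(H) ≈ 0.9957

With H the event that the applicant has used the drug, the joint likelihood of the observed sequence is P(data|H) = 0.79·0.79 = 0.62410 and P(data|¬H) = 0.033·0.033 = 0.0010890.
Bayes: P(H|data) = 0.287·0.62410 / (0.287·0.62410 + 0.713·0.0010890) = 0.17912/0.17989 = 0.9957.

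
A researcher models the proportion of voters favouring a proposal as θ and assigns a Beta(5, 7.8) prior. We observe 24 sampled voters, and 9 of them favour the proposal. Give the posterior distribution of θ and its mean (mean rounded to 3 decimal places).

Posterior: Beta(14, 22.8); mean ≈ 0.380

Observing 9 successes and 15 failures updates Beta(5, 7.8) by adding the success and failure counts to the two shape parameters: α = 5+9 = 14, β = 7.8+15 = 22.8.
Posterior mean = α/(α+β) = 14/36.8 = 0.380.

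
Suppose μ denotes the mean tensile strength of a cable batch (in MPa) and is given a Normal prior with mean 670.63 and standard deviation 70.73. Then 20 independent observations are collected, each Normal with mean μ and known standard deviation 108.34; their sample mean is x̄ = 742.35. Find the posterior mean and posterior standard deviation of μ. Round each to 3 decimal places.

Posterior mean ≈ 734.820; posterior SD ≈ 22.919

Prior precision 1/τ₀² = 1/70.73² = 0.00019989; data precision n/σ² = 20/108.34² = 0.00170393.
Posterior precision = 0.00019989 + 0.00170393 = 0.00190382, giving posterior SD = 1/√0.00190382 = 22.919.
Posterior mean = (0.00019989·670.63 + 0.00170393·742.35) / 0.00190382 = 734.820.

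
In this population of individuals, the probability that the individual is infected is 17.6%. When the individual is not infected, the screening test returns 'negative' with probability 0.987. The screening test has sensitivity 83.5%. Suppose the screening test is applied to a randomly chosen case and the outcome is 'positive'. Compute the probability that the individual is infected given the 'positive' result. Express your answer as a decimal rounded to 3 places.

Let H be the event that the individual is infected. P(H) = 0.176, so P(¬H) = 0.824. With E the 'positive' result, P(E|H) = 0.835 and P(E|¬H) = 0.013.
P(E) = 0.835·0.176 + 0.013·0.824 = 0.14696 + 0.010712 = 0.15767.
By Bayes' theorem, P(H|E) = 0.14696 / 0.15767 = 0.932.

P(H | E) ≈ 0.932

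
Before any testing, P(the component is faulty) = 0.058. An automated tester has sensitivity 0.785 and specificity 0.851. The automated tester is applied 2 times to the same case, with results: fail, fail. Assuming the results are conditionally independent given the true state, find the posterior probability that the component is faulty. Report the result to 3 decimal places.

With H the event that the component is faulty, the joint likelihood of the observed sequence is P(data|H) = 0.785·0.785 = 0.61623 and P(data|¬H) = 0.149·0.149 = 0.022201.
Bayes: P(H|data) = 0.058·0.61623 / (0.058·0.61623 + 0.942·0.022201) = 0.035741/0.056654 = 0.6309.

Posterior P(H) ≈ 0.631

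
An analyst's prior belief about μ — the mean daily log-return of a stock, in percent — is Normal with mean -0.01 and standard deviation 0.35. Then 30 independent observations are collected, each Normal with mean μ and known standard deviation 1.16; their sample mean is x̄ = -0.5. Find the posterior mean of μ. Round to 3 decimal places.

Prior precision 1/τ₀² = 1/0.35² = 8.16327; data precision n/σ² = 30/1.16² = 22.2949.
Posterior precision = 8.16327 + 22.2949 = 30.4582.
Posterior mean = (8.16327·-0.01 + 22.2949·-0.5) / 30.4582 = -0.369.

Posterior mean ≈ -0.369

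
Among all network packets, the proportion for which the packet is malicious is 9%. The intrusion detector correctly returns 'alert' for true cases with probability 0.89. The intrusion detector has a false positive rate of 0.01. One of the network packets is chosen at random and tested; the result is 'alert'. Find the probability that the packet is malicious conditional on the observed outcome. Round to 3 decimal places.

Let H be the event that the packet is malicious. P(H) = 0.09, so P(¬H) = 0.91. With E the 'alert' result, P(E|H) = 0.89 and P(E|¬H) = 0.01.
P(E) = 0.89·0.09 + 0.01·0.91 = 0.080100 + 0.0091000 = 0.089200.
By Bayes' theorem, P(H|E) = 0.080100 / 0.089200 = 0.898.

P(H | E) ≈ 0.898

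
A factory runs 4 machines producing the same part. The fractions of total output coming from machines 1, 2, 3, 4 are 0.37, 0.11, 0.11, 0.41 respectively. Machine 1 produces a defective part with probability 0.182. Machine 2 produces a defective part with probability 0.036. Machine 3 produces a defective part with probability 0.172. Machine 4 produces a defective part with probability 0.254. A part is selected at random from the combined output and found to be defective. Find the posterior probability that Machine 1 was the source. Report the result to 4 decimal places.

Tabulate prior·likelihood by source: [1] prior 0.37, lik 0.182, product 0.06734; [2] prior 0.11, lik 0.036, product 0.003960; [3] prior 0.11, lik 0.172, product 0.01892; [4] prior 0.41, lik 0.254, product 0.1041.
Normalizing constant = 0.19436; the posterior for Machine 1 is its product over the sum, 0.06734/0.19436 = 0.3465.

Posterior probability ≈ 0.3465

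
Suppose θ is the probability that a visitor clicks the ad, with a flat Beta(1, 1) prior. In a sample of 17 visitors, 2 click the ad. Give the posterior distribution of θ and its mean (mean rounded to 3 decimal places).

Posterior: Beta(3, 16); mean ≈ 0.158

Observing 2 successes and 15 failures updates Beta(1, 1) by adding the success and failure counts to the two shape parameters: α = 1+2 = 3, β = 1+15 = 16.
Posterior mean = α/(α+β) = 3/19 = 0.158.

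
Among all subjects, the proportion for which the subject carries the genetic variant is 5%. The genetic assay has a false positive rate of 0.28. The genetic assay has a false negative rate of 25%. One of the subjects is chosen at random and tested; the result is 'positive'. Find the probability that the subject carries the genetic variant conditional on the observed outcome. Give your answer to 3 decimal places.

Let H be the event that the subject carries the genetic variant. P(H) = 0.05, so P(¬H) = 0.95. With E the 'positive' result, P(E|H) = 0.75 and P(E|¬H) = 0.28.
P(E) = 0.75·0.05 + 0.28·0.95 = 0.037500 + 0.26600 = 0.30350.
By Bayes' theorem, P(H|E) = 0.037500 / 0.30350 = 0.124.

P(H | E) ≈ 0.124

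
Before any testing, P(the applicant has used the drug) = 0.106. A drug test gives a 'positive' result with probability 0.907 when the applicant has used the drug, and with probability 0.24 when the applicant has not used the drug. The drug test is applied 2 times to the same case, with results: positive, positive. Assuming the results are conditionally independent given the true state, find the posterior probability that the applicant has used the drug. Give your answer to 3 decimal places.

Posterior P(H) ≈ 0.629

Let H be the event that the applicant has used the drug; start with P(H) = 0.106. P('positive'|H) = 0.907, P('positive'|¬H) = 0.24.
Update on result 1 ('positive'): P(H) ← 0.907·0.1060 / (0.907·0.1060 + 0.24·0.8940) = 0.096142/0.31070 = 0.3094.
Update on result 2 ('positive'): P(H) ← 0.907·0.3094 / (0.907·0.3094 + 0.24·0.6906) = 0.28066/0.44639 = 0.6287.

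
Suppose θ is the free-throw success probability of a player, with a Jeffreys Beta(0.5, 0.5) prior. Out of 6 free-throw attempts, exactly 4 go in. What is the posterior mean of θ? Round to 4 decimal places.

Posterior mean ≈ 0.6429

Observing 4 successes and 2 failures updates Beta(0.5, 0.5) by adding the success and failure counts to the two shape parameters: α = 0.5+4 = 4.5, β = 0.5+2 = 2.5.
E[θ | data] = 4.5/(4.5+2.5) = 0.6429.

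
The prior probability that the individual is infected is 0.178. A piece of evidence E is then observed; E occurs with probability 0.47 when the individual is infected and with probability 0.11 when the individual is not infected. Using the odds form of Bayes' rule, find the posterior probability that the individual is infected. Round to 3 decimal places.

Posterior probability ≈ 0.481

Prior odds = 0.178/(1−0.178) = 0.21655.
Likelihood ratio for E = 0.47/0.11 = 4.2727.
Posterior odds = prior odds × LR = 0.92524.
Posterior probability = odds/(1+odds) = 0.92524/1.9252 = 0.481.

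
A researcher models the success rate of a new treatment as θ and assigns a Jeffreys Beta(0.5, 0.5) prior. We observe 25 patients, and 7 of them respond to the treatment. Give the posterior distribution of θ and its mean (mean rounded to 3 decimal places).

Observing 7 successes and 18 failures updates Beta(0.5, 0.5) by adding the success and failure counts to the two shape parameters: α = 0.5+7 = 7.5, β = 0.5+18 = 18.5.
E[θ | data] = 7.5/(7.5+18.5) = 0.288.

Posterior: Beta(7.5, 18.5); mean ≈ 0.288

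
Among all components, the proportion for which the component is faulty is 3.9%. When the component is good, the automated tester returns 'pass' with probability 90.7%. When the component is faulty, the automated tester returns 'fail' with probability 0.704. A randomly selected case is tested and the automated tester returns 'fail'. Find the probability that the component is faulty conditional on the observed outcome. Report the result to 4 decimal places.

P(H | E) ≈ 0.2350

Write H for 'the component is faulty'. Prior odds H:¬H = 0.039/0.961 = 0.040583. For the 'fail' outcome, the likelihood ratio is 0.704/0.093 = 7.5699.
Posterior odds = 0.040583 × 7.5699 = 0.30721, so P(H|E) = 0.30721/(1+0.30721) = 0.2350.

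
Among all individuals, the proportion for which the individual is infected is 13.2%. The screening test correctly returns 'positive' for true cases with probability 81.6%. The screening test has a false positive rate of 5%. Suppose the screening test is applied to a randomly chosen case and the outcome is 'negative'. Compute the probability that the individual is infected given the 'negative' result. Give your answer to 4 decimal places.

P(H | E) ≈ 0.0286

Write H for 'the individual is infected'. Prior odds H:¬H = 0.132/0.868 = 0.15207. For the 'negative' outcome, the likelihood ratio is 0.184/0.95 = 0.19368.
Posterior odds = 0.15207 × 0.19368 = 0.029454, so P(H|E) = 0.029454/(1+0.029454) = 0.0286.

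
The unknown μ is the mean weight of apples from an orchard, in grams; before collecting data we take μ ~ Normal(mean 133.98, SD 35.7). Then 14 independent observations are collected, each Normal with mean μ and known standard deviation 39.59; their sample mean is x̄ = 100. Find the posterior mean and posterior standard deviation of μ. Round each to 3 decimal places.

Posterior mean ≈ 102.744; posterior SD ≈ 10.145

With known σ, the Normal prior is conjugate. Weight on the data is w = (n/σ²)/(n/σ² + 1/τ₀²) = 0.00893217/(0.00893217+0.00078463) = 0.91925.
Posterior mean = w·x̄ + (1−w)·μ₀ = 0.91925·100 + 0.080750·133.98 = 102.744. Posterior variance = 1/(0.00893217+0.00078463) = 102.915, so SD = 10.145.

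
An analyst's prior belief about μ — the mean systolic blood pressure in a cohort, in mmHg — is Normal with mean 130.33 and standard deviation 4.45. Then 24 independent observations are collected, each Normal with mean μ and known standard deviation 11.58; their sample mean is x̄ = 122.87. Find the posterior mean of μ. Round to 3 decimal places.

With known σ, the Normal prior is conjugate. Weight on the data is w = (n/σ²)/(n/σ² + 1/τ₀²) = 0.178976/(0.178976+0.0504987) = 0.77994.
Posterior mean = w·x̄ + (1−w)·μ₀ = 0.77994·122.87 + 0.22006·130.33 = 124.512.

Posterior mean ≈ 124.512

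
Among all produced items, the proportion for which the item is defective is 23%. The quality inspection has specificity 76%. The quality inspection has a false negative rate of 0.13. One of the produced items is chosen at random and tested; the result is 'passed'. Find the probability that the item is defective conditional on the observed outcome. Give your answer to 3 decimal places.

Let H be the event that the item is defective. P(H) = 0.23, so P(¬H) = 0.77. With E the 'passed' result, P(E|H) = 0.13 and P(E|¬H) = 0.76.
P(E) = 0.13·0.23 + 0.76·0.77 = 0.029900 + 0.58520 = 0.61510.
By Bayes' theorem, P(H|E) = 0.029900 / 0.61510 = 0.049.

P(H | E) ≈ 0.049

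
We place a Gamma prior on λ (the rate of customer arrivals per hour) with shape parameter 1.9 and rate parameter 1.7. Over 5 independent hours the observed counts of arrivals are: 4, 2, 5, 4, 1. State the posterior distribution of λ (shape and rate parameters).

Total count ∑xᵢ = 16 over n = 5 hours.
Gamma is conjugate to the Poisson likelihood: posterior is Gamma(shape = 1.9+16 = 17.9, rate = 1.7+5 = 6.7).

Posterior: Gamma(shape=17.9, rate=6.7)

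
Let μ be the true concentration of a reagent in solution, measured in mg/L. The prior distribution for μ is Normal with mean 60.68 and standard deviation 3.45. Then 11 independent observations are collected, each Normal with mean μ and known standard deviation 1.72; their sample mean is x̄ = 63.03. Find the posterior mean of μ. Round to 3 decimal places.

Posterior mean ≈ 62.978

Prior precision 1/τ₀² = 1/3.45² = 0.0840160; data precision n/σ² = 11/1.72² = 3.71823.
Posterior precision = 0.0840160 + 3.71823 = 3.80224.
Posterior mean = (0.0840160·60.68 + 3.71823·63.03) / 3.80224 = 62.978.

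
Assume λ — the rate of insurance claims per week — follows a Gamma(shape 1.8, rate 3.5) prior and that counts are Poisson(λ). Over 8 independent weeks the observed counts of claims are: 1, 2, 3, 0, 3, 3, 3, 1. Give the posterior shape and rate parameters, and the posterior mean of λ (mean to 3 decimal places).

Posterior: Gamma(shape=17.8, rate=11.5); mean ≈ 1.548

The Poisson likelihood adds the total count to the shape and the number of exposure periods to the rate. Here ∑xᵢ = 16 and n = 8, so shape 1.8→17.8 and rate 3.5→11.5.
E[λ | data] = 17.8/11.5 = 1.548.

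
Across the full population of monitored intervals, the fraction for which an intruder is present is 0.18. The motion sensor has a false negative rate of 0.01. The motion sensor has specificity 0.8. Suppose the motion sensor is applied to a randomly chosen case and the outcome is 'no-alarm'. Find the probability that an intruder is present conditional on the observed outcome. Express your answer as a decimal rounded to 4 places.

P(H | E) ≈ 0.0027

Let H be the event that an intruder is present. P(H) = 0.18, so P(¬H) = 0.82. With E the 'no-alarm' result, P(E|H) = 0.01 and P(E|¬H) = 0.8.
P(E) = 0.01·0.18 + 0.8·0.82 = 0.0018000 + 0.65600 = 0.65780.
By Bayes' theorem, P(H|E) = 0.0018000 / 0.65780 = 0.0027.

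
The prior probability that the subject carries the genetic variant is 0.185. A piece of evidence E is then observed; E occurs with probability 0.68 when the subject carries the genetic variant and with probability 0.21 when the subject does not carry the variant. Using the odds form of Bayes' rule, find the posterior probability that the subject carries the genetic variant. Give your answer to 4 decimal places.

Posterior probability ≈ 0.4236

Prior odds = 0.185/(1−0.185) = 0.22699. In log-odds, ln(0.22699) = -1.4828.
Add log likelihood ratio: ln(3.2381) = 1.1750.
Posterior log-odds = -0.30785, so posterior odds = exp(-0.30785) = 0.73503. Converting, P(H|E) = 0.73503/1.7350 = 0.4236.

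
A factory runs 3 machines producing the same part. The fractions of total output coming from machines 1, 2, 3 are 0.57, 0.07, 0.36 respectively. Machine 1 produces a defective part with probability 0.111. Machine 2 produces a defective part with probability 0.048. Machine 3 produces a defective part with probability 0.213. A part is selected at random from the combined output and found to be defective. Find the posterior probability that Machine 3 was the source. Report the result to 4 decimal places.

P(defective|M1) = 0.111; P(defective|M2) = 0.048; P(defective|M3) = 0.213.
Prior × likelihood for each source: 0.57·0.111=0.06327, 0.07·0.048=0.003360, 0.36·0.213=0.07668. Summing gives P(defective) = 0.14331.
P(Machine 3 | defective) = 0.07668 / 0.14331 = 0.5351.

Posterior probability ≈ 0.5351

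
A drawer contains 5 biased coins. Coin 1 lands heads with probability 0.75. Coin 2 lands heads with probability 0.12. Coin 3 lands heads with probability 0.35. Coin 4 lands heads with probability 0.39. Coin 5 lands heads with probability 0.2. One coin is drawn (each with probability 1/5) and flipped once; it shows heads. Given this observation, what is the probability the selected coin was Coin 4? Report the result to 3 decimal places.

Tabulate prior·likelihood by source: [1] prior 0.2, lik 0.75, product 0.1500; [2] prior 0.2, lik 0.12, product 0.02400; [3] prior 0.2, lik 0.35, product 0.07000; [4] prior 0.2, lik 0.39, product 0.07800; [5] prior 0.2, lik 0.2, product 0.04000.
Normalizing constant = 0.36200; the posterior for Coin 4 is its product over the sum, 0.07800/0.36200 = 0.215.

Posterior probability ≈ 0.215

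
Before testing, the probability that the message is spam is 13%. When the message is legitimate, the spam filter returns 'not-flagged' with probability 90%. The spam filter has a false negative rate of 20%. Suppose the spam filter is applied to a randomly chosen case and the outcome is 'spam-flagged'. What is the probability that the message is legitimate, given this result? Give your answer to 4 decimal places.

P(¬H | E) ≈ 0.4555

Let H be the event that the message is spam. P(H) = 0.13, so P(¬H) = 0.87. With E the 'spam-flagged' result, P(E|H) = 0.8 and P(E|¬H) = 0.1.
P(E) = 0.8·0.13 + 0.1·0.87 = 0.10400 + 0.087000 = 0.19100.
By Bayes' theorem, P(H|E) = 0.10400 / 0.19100 = 0.5445. Hence P(¬H|E) = 1 − 0.5445 = 0.4555.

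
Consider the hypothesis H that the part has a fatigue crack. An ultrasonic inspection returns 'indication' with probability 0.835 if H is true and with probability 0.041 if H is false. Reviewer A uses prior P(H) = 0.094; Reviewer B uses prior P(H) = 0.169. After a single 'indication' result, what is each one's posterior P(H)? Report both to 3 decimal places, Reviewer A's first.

Reviewer A: 0.679; Reviewer B: 0.806

P('+'|H) = 0.835, P('+'|¬H) = 0.041.
Reviewer A: numerator 0.835·0.094 = 0.078490; evidence = 0.078490+0.041·0.906 = 0.11564; posterior = 0.679.
Reviewer B: numerator 0.835·0.169 = 0.14111; evidence = 0.14111+0.041·0.831 = 0.17519; posterior = 0.806.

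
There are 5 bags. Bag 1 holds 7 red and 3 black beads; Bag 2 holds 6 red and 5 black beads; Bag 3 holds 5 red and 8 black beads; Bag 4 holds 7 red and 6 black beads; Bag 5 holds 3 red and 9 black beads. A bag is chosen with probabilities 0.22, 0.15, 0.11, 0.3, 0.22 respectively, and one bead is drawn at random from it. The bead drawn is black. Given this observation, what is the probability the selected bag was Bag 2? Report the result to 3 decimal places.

Tabulate prior·likelihood by source: [1] prior 0.22, lik 0.3, product 0.06600; [2] prior 0.15, lik 0.4545, product 0.06818; [3] prior 0.11, lik 0.6154, product 0.06769; [4] prior 0.3, lik 0.4615, product 0.1385; [5] prior 0.22, lik 0.75, product 0.1650.
Normalizing constant = 0.50534; the posterior for Bag 2 is its product over the sum, 0.06818/0.50534 = 0.135.

Posterior probability ≈ 0.135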